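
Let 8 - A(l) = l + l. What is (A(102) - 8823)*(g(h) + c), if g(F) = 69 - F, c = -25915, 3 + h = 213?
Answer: 234999064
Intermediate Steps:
h = 210 (h = -3 + 213 = 210)
A(l) = 8 - 2*l (A(l) = 8 - (l + l) = 8 - 2*l)
(A(102) - 8823)*(g(h) + c) = ((8 - 2*102) - 8823)*((69 - 1*210) - 25915) = ((8 - 204) - 8823)*((69 - 210) - 25915) = (-196 - 8823)*(-141 - 25915) = -9019*(-26056) = 234999064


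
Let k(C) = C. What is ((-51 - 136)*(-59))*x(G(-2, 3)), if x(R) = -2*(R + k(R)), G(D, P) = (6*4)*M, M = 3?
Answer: -3177504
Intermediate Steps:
G(D, P) = 72 (G(D, P) = (6*4)*3 = 24*3 = 72)
x(R) = -4*R (x(R) = -2*(R + R) = -4*R)
((-51 - 136)*(-59))*x(G(-2, 3)) = ((-51 - 136)*(-59))*(-4*72) = -187*(-59)*(-288) = 11033*(-288) = -3177504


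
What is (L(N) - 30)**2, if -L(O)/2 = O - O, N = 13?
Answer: 900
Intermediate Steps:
L(O) = 0 (L(O) = -2*(O - O) = -2*0 = 0)
(L(N) - 30)**2 = (0 - 30)**2 = (-30)**2 = 900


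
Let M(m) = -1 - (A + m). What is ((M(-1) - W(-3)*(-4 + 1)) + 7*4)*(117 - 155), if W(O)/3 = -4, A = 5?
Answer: 494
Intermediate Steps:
W(O) = -12 (W(O) = 3*(-4) = -12)
M(m) = -6 - m (M(m) = -1 - (5 + m) = -1 + (-5 - m) = -6 - m)
((M(-1) - W(-3)*(-4 + 1)) + 7*4)*(117 - 155) = (((-6 - 1*(-1)) - (-12)*(-4 + 1)) + 7*4)*(117 - 155) = (((-6 + 1) - (-12)*(-3)) + 28)*(-38) = ((-5 - 1*36) + 28)*(-38) = ((-5 - 36) + 28)*(-38) = (-41 + 28)*(-38) = -13*(-38) = 494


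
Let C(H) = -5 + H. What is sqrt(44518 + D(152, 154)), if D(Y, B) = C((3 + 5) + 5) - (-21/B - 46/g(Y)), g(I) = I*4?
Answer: sqrt(31119191477)/836 ≈ 211.01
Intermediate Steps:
g(I) = 4*I
D(Y, B) = 8 + 21/B + 23/(2*Y) (D(Y, B) = (-5 + ((3 + 5) + 5)) - (-21/B - 46*1/(4*Y)) = (-5 + (8 + 5)) - (-21/B - 23/(2*Y)) = (-5 + 13) - (-21/B - 23/(2*Y)) = 8 + (21/B + 23/(2*Y)) = 8 + 21/B + 23/(2*Y))
sqrt(44518 + D(152, 154)) = sqrt(44518 + (8 + 21/154 + (23/2)/152)) = sqrt(44518 + (8 + 21*(1/154) + (23/2)*(1/152))) = sqrt(44518 + (8 + 3/22 + 23/304)) = sqrt(44518 + 27461/3344) = sqrt(148895653/3344) = sqrt(31119191477)/836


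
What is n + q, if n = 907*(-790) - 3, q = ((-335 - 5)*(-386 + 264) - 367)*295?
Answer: 11411802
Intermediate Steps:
q = 12128335 (q = (-340*(-122) - 367)*295 = (41480 - 367)*295 = 41113*295 = 12128335)
n = -716533 (n = -716530 - 3 = -716533)
n + q = -716533 + 12128335 = 11411802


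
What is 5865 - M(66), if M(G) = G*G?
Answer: 1509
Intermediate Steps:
M(G) = G**2
5865 - M(66) = 5865 - 1*66**2 = 5865 - 1*4356 = 5865 - 4356 = 1509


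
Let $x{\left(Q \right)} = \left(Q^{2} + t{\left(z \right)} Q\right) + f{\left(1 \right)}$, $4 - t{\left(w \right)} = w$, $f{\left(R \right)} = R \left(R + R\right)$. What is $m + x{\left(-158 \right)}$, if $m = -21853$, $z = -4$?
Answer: $1849$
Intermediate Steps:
$f{\left(R \right)} = 2 R^{2}$ ($f{\left(R \right)} = R 2 R = 2 R^{2}$)
$t{\left(w \right)} = 4 - w$
$x{\left(Q \right)} = 2 + Q^{2} + 8 Q$ ($x{\left(Q \right)} = \left(Q^{2} + \left(4 - -4\right) Q\right) + 2 \cdot 1^{2} = \left(Q^{2} + \left(4 + 4\right) Q\right) + 2 \cdot 1 = \left(Q^{2} + 8 Q\right) + 2 = 2 + Q^{2} + 8 Q$)
$m + x{\left(-158 \right)} = -21853 + \left(2 + \left(-158\right)^{2} + 8 \left(-158\right)\right) = -21853 + \left(2 + 24964 - 1264\right) = -21853 + 23702 = 1849$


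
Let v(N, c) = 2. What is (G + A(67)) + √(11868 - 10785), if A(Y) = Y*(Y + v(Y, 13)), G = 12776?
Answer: 17399 + 19*√3 ≈ 17432.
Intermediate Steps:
A(Y) = Y*(2 + Y) (A(Y) = Y*(Y + 2) = Y*(2 + Y))
(G + A(67)) + √(11868 - 10785) = (12776 + 67*(2 + 67)) + √(11868 - 10785) = (12776 + 67*69) + √1083 = (12776 + 4623) + 19*√3 = 17399 + 19*√3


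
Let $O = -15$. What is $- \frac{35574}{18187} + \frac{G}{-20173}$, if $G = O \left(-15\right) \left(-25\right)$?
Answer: $- \frac{615332427}{366886351} \approx -1.6772$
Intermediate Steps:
$G = -5625$ ($G = \left(-15\right) \left(-15\right) \left(-25\right) = 225 \left(-25\right) = -5625$)
$- \frac{35574}{18187} + \frac{G}{-20173} = - \frac{35574}{18187} - \frac{5625}{-20173} = \left(-35574\right) \frac{1}{18187} - - \frac{5625}{20173} = - \frac{35574}{18187} + \frac{5625}{20173} = - \frac{615332427}{366886351}$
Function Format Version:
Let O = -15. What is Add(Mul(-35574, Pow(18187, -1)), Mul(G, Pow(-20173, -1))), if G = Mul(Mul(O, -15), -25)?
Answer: Rational(-615332427, 366886351) ≈ -1.6772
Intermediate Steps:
G = -5625 (G = Mul(Mul(-15, -15), -25) = Mul(225, -25) = -5625)
Add(Mul(-35574, Pow(18187, -1)), Mul(G, Pow(-20173, -1))) = Add(Mul(-35574, Pow(18187, -1)), Mul(-5625, Pow(-20173, -1))) = Add(Mul(-35574, Rational(1, 18187)), Mul(-5625, Rational(-1, 20173))) = Add(Rational(-35574, 18187), Rational(5625, 20173)) = Rational(-615332427, 366886351)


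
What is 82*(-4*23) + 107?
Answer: -7437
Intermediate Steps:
82*(-4*23) + 107 = 82*(-92) + 107 = -7544 + 107 = -7437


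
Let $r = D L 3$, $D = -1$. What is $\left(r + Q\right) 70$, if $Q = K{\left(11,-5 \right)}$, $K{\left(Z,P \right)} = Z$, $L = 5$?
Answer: $-280$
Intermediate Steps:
$Q = 11$
$r = -15$ ($r = \left(-1\right) 5 \cdot 3 = \left(-5\right) 3 = -15$)
$\left(r + Q\right) 70 = \left(-15 + 11\right) 70 = \left(-4\right) 70 = -280$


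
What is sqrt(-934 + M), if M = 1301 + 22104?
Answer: sqrt(22471) ≈ 149.90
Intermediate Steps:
M = 23405
sqrt(-934 + M) = sqrt(-934 + 23405) = sqrt(22471)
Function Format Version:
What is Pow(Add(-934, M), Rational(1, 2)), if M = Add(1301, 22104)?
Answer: Pow(22471, Rational(1, 2)) ≈ 149.90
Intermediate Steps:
M = 23405
Pow(Add(-934, M), Rational(1, 2)) = Pow(Add(-934, 23405), Rational(1, 2)) = Pow(22471, Rational(1, 2))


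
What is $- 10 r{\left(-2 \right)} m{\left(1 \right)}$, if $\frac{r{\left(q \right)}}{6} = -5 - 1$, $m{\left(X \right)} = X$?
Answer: $360$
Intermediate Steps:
$r{\left(q \right)} = -36$ ($r{\left(q \right)} = 6 \left(-5 - 1\right) = 6 \left(-6\right) = -36$)
$- 10 r{\left(-2 \right)} m{\left(1 \right)} = \left(-10\right) \left(-36\right) 1 = 360 \cdot 1 = 360$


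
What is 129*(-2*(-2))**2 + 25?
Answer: 2089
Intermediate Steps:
129*(-2*(-2))**2 + 25 = 129*4**2 + 25 = 129*16 + 25 = 2064 + 25 = 2089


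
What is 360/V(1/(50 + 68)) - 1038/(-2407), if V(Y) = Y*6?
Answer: 17042598/2407 ≈ 7080.4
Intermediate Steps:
V(Y) = 6*Y
360/V(1/(50 + 68)) - 1038/(-2407) = 360/((6/(50 + 68))) - 1038/(-2407) = 360/((6/118)) - 1038*(-1/2407) = 360/((6*(1/118))) + 1038/2407 = 360/(3/59) + 1038/2407 = 360*(59/3) + 1038/2407 = 7080 + 1038/2407 = 17042598/2407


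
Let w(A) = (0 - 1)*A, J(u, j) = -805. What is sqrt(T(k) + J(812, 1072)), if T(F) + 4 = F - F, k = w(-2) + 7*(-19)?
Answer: I*sqrt(809) ≈ 28.443*I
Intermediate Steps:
w(A) = -A
k = -131 (k = -1*(-2) + 7*(-19) = 2 - 133 = -131)
T(F) = -4 (T(F) = -4 + (F - F) = -4 + 0 = -4)
sqrt(T(k) + J(812, 1072)) = sqrt(-4 - 805) = sqrt(-809) = I*sqrt(809)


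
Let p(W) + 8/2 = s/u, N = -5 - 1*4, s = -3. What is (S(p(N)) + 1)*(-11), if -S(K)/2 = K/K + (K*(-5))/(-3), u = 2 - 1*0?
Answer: -572/3 ≈ -190.67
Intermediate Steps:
u = 2 (u = 2 + 0 = 2)
N = -9 (N = -5 - 4 = -9)
p(W) = -11/2 (p(W) = -4 - 3/2 = -11/2)
S(K) = -2 - 10*K/3 (S(K) = -2*(K/K + (K*(-5))/(-3)) = -2*(1 - 5*K*(-⅓)) = -2*(1 + 5*K/3) = -2 - 10*K/3)
(S(p(N)) + 1)*(-11) = ((-2 - 10/3*(-11/2)) + 1)*(-11) = ((-2 + 55/3) + 1)*(-11) = (49/3 + 1)*(-11) = (52/3)*(-11) = -572/3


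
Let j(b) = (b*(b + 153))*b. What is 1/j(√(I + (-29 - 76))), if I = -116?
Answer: I/(221*(√221 - 153*I)) ≈ -2.9298e-5 + 2.8467e-6*I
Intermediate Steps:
j(b) = b²*(153 + b) (j(b) = (b*(153 + b))*b = b²*(153 + b))
1/j(√(I + (-29 - 76))) = 1/((√(-116 + (-29 - 76)))²*(153 + √(-116 + (-29 - 76)))) = 1/((√(-116 - 105))²*(153 + √(-116 - 105))) = 1/((√(-221))²*(153 + √(-221))) = 1/((I*√221)²*(153 + I*√221)) = 1/(-221*(153 + I*√221)) = 1/(-33813 - 221*I*√221)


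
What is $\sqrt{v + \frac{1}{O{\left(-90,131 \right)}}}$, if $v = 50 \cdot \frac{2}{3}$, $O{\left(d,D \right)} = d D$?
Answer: $\frac{\sqrt{514828690}}{3930} \approx 5.7735$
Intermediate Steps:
$O{\left(d,D \right)} = D d$
$v = \frac{100}{3}$ ($v = 50 \cdot 2 \cdot \frac{1}{3} = 50 \cdot \frac{2}{3} = \frac{100}{3} \approx 33.333$)
$\sqrt{v + \frac{1}{O{\left(-90,131 \right)}}} = \sqrt{\frac{100}{3} + \frac{1}{131 \left(-90\right)}} = \sqrt{\frac{100}{3} + \frac{1}{-11790}} = \sqrt{\frac{100}{3} - \frac{1}{11790}} = \sqrt{\frac{392999}{11790}} = \frac{\sqrt{514828690}}{3930}$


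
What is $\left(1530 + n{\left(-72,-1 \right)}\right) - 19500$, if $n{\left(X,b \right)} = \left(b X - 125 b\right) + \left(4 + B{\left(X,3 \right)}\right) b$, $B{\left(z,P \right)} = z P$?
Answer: $-17561$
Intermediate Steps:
$B{\left(z,P \right)} = P z$
$n{\left(X,b \right)} = - 125 b + X b + b \left(4 + 3 X\right)$ ($n{\left(X,b \right)} = \left(b X - 125 b\right) + \left(4 + 3 X\right) b = \left(X b - 125 b\right) + b \left(4 + 3 X\right) = \left(- 125 b + X b\right) + b \left(4 + 3 X\right) = - 125 b + X b + b \left(4 + 3 X\right)$)
$\left(1530 + n{\left(-72,-1 \right)}\right) - 19500 = \left(1530 - \left(-121 + 4 \left(-72\right)\right)\right) - 19500 = \left(1530 - \left(-121 - 288\right)\right) - 19500 = \left(1530 - -409\right) - 19500 = \left(1530 + 409\right) - 19500 = 1939 - 19500 = -17561$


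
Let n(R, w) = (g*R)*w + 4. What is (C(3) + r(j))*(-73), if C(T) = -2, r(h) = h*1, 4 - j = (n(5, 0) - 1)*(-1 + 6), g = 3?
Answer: 949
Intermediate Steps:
n(R, w) = 4 + 3*R*w (n(R, w) = (3*R)*w + 4 = 3*R*w + 4 = 4 + 3*R*w)
j = -11 (j = 4 - ((4 + 3*5*0) - 1)*(-1 + 6) = 4 - ((4 + 0) - 1)*5 = 4 - (4 - 1)*5 = 4 - 3*5 = 4 - 1*15 = 4 - 15 = -11)
r(h) = h
(C(3) + r(j))*(-73) = (-2 - 11)*(-73) = -13*(-73) = 949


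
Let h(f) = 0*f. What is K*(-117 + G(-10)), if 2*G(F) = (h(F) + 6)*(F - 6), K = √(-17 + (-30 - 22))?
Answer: -165*I*√69 ≈ -1370.6*I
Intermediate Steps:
K = I*√69 (K = √(-17 - 52) = √(-69) = I*√69 ≈ 8.3066*I)
h(f) = 0
G(F) = -18 + 3*F (G(F) = ((0 + 6)*(F - 6))/2 = (6*(-6 + F))/2 = (-36 + 6*F)/2 = -18 + 3*F)
K*(-117 + G(-10)) = (I*√69)*(-117 + (-18 + 3*(-10))) = (I*√69)*(-117 + (-18 - 30)) = (I*√69)*(-117 - 48) = (I*√69)*(-165) = -165*I*√69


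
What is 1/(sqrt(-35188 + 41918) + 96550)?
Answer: 9655/932189577 - sqrt(6730)/9321895770 ≈ 1.0349e-5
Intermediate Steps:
1/(sqrt(-35188 + 41918) + 96550) = 1/(sqrt(6730) + 96550) = 1/(96550 + sqrt(6730))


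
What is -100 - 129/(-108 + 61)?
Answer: -4571/47 ≈ -97.255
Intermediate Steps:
-100 - 129/(-108 + 61) = -100 - 129/(-47) = -100 - 1/47*(-129) = -100 + 129/47 = -4571/47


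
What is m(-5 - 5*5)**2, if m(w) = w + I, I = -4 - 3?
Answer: 1369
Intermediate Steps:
I = -7
m(w) = -7 + w (m(w) = w - 7 = -7 + w)
m(-5 - 5*5)**2 = (-7 + (-5 - 5*5))**2 = (-7 + (-5 - 25))**2 = (-7 - 30)**2 = (-37)**2 = 1369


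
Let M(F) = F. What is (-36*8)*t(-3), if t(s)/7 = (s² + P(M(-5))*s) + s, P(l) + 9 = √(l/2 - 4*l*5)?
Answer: -66528 + 3024*√390 ≈ -6808.8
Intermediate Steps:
P(l) = -9 + √78*√(-l)/2 (P(l) = -9 + √(l/2 - 4*l*5) = -9 + √(l*(½) - 20*l) = -9 + √(l/2 - 20*l) = -9 + √(-39*l/2) = -9 + √78*√(-l)/2)
t(s) = 7*s + 7*s² + 7*s*(-9 + √390/2) (t(s) = 7*((s² + (-9 + √78*√(-1*(-5))/2)*s) + s) = 7*((s² + (-9 + √78*√5/2)*s) + s) = 7*((s² + (-9 + √390/2)*s) + s) = 7*((s² + s*(-9 + √390/2)) + s) = 7*(s + s² + s*(-9 + √390/2)) = 7*s + 7*s² + 7*s*(-9 + √390/2))
(-36*8)*t(-3) = (-36*8)*((7/2)*(-3)*(-16 + √390 + 2*(-3))) = -1008*(-3)*(-16 + √390 - 6) = -1008*(-3)*(-22 + √390) = -288*(231 - 21*√390/2) = -66528 + 3024*√390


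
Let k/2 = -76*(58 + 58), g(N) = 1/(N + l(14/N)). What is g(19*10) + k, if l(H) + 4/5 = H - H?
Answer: -16679867/946 ≈ -17632.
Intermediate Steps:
l(H) = -⅘ (l(H) = -⅘ + (H - H) = -⅘ + 0 = -⅘)
g(N) = 1/(-⅘ + N) (g(N) = 1/(N - ⅘) = 1/(-⅘ + N))
k = -17632 (k = 2*(-76*(58 + 58)) = 2*(-76*116) = 2*(-8816) = -17632)
g(19*10) + k = 5/(-4 + 5*(19*10)) - 17632 = 5/(-4 + 5*190) - 17632 = 5/(-4 + 950) - 17632 = 5/946 - 17632 = -16679867/946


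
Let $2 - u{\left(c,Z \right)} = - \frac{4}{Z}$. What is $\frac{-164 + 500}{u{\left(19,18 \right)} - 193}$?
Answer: $- \frac{3024}{1717} \approx -1.7612$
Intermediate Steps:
$u{\left(c,Z \right)} = 2 + \frac{4}{Z}$ ($u{\left(c,Z \right)} = 2 - - \frac{4}{Z} = 2 + \frac{4}{Z}$)
$\frac{-164 + 500}{u{\left(19,18 \right)} - 193} = \frac{-164 + 500}{\left(2 + \frac{4}{18}\right) - 193} = \frac{336}{\left(2 + 4 \cdot \frac{1}{18}\right) - 193} = \frac{336}{\left(2 + \frac{2}{9}\right) - 193} = \frac{336}{\frac{20}{9} - 193} = \frac{336}{- \frac{1717}{9}} = 336 \left(- \frac{9}{1717}\right) = - \frac{3024}{1717}$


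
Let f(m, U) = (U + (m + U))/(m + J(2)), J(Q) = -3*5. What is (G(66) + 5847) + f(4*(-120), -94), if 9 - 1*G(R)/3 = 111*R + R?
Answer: -8068822/495 ≈ -16301.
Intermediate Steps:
J(Q) = -15
G(R) = 27 - 336*R (G(R) = 27 - 3*(111*R + R) = 27 - 336*R)
f(m, U) = (m + 2*U)/(-15 + m) (f(m, U) = (U + (m + U))/(m - 15) = (U + (U + m))/(-15 + m) = (m + 2*U)/(-15 + m))
(G(66) + 5847) + f(4*(-120), -94) = ((27 - 336*66) + 5847) + (4*(-120) + 2*(-94))/(-15 + 4*(-120)) = ((27 - 22176) + 5847) + (-480 - 188)/(-15 - 480) = (-22149 + 5847) - 668/(-495) = -16302 - 1/495*(-668) = -16302 + 668/495 = -8068822/495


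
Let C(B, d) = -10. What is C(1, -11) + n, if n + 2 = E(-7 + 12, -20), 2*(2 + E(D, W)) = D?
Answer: -23/2 ≈ -11.500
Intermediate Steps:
E(D, W) = -2 + D/2
n = -3/2 (n = -2 + (-2 + (-7 + 12)/2) = -2 + (-2 + (½)*5) = -2 + (-2 + 5/2) = -2 + ½ = -3/2 ≈ -1.5000)
C(1, -11) + n = -10 - 3/2 = -23/2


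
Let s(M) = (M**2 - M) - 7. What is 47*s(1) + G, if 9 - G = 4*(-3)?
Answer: -308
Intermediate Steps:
G = 21 (G = 9 - 4*(-3) = 9 - 1*(-12) = 9 + 12 = 21)
s(M) = -7 + M**2 - M
47*s(1) + G = 47*(-7 + 1**2 - 1*1) + 21 = 47*(-7 + 1 - 1) + 21 = 47*(-7) + 21 = -329 + 21 = -308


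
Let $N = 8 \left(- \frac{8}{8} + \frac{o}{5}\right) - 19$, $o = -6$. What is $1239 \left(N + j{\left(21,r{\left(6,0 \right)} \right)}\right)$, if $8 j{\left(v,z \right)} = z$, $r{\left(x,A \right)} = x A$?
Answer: $- \frac{226737}{5} \approx -45347.0$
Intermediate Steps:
$r{\left(x,A \right)} = A x$
$j{\left(v,z \right)} = \frac{z}{8}$
$N = - \frac{183}{5}$ ($N = 8 \left(- \frac{8}{8} - \frac{6}{5}\right) - 19 = 8 \left(\left(-8\right) \frac{1}{8} - \frac{6}{5}\right) - 19 = 8 \left(-1 - \frac{6}{5}\right) - 19 = 8 \left(- \frac{11}{5}\right) - 19 = - \frac{88}{5} - 19 = - \frac{183}{5} \approx -36.6$)
$1239 \left(N + j{\left(21,r{\left(6,0 \right)} \right)}\right) = 1239 \left(- \frac{183}{5} + \frac{0 \cdot 6}{8}\right) = 1239 \left(- \frac{183}{5} + \frac{1}{8} \cdot 0\right) = 1239 \left(- \frac{183}{5} + 0\right) = 1239 \left(- \frac{183}{5}\right) = - \frac{226737}{5}$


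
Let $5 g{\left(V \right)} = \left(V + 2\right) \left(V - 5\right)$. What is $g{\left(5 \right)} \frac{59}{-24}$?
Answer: $0$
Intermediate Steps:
$g{\left(V \right)} = \frac{\left(-5 + V\right) \left(2 + V\right)}{5}$ ($g{\left(V \right)} = \frac{\left(V + 2\right) \left(V - 5\right)}{5} = \frac{\left(2 + V\right) \left(-5 + V\right)}{5} = \frac{\left(-5 + V\right) \left(2 + V\right)}{5}$)
$g{\left(5 \right)} \frac{59}{-24} = \left(-2 - 3 + \frac{5^{2}}{5}\right) \frac{59}{-24} = \left(-2 - 3 + \frac{1}{5} \cdot 25\right) 59 \left(- \frac{1}{24}\right) = \left(-2 - 3 + 5\right) \left(- \frac{59}{24}\right) = 0 \left(- \frac{59}{24}\right) = 0$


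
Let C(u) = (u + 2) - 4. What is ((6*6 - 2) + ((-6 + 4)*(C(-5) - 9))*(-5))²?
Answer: 15876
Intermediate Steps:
C(u) = -2 + u (C(u) = (2 + u) - 4 = -2 + u)
((6*6 - 2) + ((-6 + 4)*(C(-5) - 9))*(-5))² = ((6*6 - 2) + ((-6 + 4)*((-2 - 5) - 9))*(-5))² = ((36 - 2) - 2*(-7 - 9)*(-5))² = (34 - 2*(-16)*(-5))² = (34 + 32*(-5))² = (34 - 160)² = (-126)² = 15876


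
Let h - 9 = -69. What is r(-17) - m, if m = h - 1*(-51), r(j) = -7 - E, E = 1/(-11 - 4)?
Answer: 31/15 ≈ 2.0667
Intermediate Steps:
h = -60 (h = 9 - 69 = -60)
E = -1/15 (E = 1/(-15) = -1/15 ≈ -0.066667)
r(j) = -104/15 (r(j) = -7 - 1*(-1/15) = -7 + 1/15 = -104/15)
m = -9 (m = -60 - 1*(-51) = -60 + 51 = -9)
r(-17) - m = -104/15 - 1*(-9) = -104/15 + 9 = 31/15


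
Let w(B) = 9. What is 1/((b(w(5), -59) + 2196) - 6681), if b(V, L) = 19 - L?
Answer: -1/4407 ≈ -0.00022691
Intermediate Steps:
1/((b(w(5), -59) + 2196) - 6681) = 1/(((19 - 1*(-59)) + 2196) - 6681) = 1/(((19 + 59) + 2196) - 6681) = 1/((78 + 2196) - 6681) = 1/(2274 - 6681) = 1/(-4407) = -1/4407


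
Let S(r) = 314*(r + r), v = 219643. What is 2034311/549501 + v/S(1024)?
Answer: 9101289755/2250756096 ≈ 4.0437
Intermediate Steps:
S(r) = 628*r (S(r) = 314*(2*r) = 628*r)
2034311/549501 + v/S(1024) = 2034311/549501 + 219643/((628*1024)) = 2034311*(1/549501) + 219643/643072 = 2034311/549501 + 219643*(1/643072) = 2034311/549501 + 1399/4096 = 9101289755/2250756096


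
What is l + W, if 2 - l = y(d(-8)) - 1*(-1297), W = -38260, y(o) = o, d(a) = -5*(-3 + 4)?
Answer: -39550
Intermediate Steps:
d(a) = -5 (d(a) = -5*1 = -5)
l = -1290 (l = 2 - (-5 - 1*(-1297)) = 2 - (-5 + 1297) = 2 - 1*1292 = 2 - 1292 = -1290)
l + W = -1290 - 38260 = -39550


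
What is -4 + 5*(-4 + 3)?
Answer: -9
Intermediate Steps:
-4 + 5*(-4 + 3) = -4 + 5*(-1) = -4 - 5 = -9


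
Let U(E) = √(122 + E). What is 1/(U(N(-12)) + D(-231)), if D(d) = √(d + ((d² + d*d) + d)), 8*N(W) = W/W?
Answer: 4/(√1954 + 8*√26565) ≈ 0.0029671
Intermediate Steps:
N(W) = ⅛ (N(W) = (W/W)/8 = (⅛)*1 = ⅛)
D(d) = √(2*d + 2*d²) (D(d) = √(d + ((d² + d²) + d)) = √(d + (2*d² + d)) = √(d + (d + 2*d²)) = √(2*d + 2*d²))
1/(U(N(-12)) + D(-231)) = 1/(√(122 + ⅛) + √2*√(-231*(1 - 231))) = 1/(√(977/8) + √2*√(-231*(-230))) = 1/(√1954/4 + √2*√53130) = 1/(√1954/4 + 2*√26565) = 1/(2*√26565 + √1954/4)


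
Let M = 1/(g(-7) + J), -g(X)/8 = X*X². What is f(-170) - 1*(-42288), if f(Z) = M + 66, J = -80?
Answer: 112831057/2664 ≈ 42354.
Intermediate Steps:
g(X) = -8*X³ (g(X) = -8*X*X² = -8*X³)
M = 1/2664 (M = 1/(-8*(-7)³ - 80) = 1/(-8*(-343) - 80) = 1/(2744 - 80) = 1/2664 ≈ 0.00037538)
f(Z) = 175825/2664 (f(Z) = 1/2664 + 66 = 175825/2664)
f(-170) - 1*(-42288) = 175825/2664 - 1*(-42288) = 175825/2664 + 42288 = 112831057/2664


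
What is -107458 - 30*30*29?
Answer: -133558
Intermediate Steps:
-107458 - 30*30*29 = -107458 - 900*29 = -107458 - 26100 = -133558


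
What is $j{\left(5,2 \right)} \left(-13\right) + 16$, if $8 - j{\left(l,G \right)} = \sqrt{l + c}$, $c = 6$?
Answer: $-88 + 13 \sqrt{11} \approx -44.884$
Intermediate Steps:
$j{\left(l,G \right)} = 8 - \sqrt{6 + l}$ ($j{\left(l,G \right)} = 8 - \sqrt{l + 6} = 8 - \sqrt{6 + l}$)
$j{\left(5,2 \right)} \left(-13\right) + 16 = \left(8 - \sqrt{6 + 5}\right) \left(-13\right) + 16 = \left(8 - \sqrt{11}\right) \left(-13\right) + 16 = \left(-104 + 13 \sqrt{11}\right) + 16 = -88 + 13 \sqrt{11}$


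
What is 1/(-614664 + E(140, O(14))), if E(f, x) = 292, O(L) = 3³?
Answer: -1/614372 ≈ -1.6277e-6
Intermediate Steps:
O(L) = 27
1/(-614664 + E(140, O(14))) = 1/(-614664 + 292) = 1/(-614372) = -1/614372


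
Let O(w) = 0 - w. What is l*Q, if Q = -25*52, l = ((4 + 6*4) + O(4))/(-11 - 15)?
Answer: 1200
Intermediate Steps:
O(w) = -w
l = -12/13 (l = ((4 + 6*4) - 1*4)/(-11 - 15) = ((4 + 24) - 4)/(-26) = (28 - 4)*(-1/26) = 24*(-1/26) = -12/13 ≈ -0.92308)
Q = -1300
l*Q = -12/13*(-1300) = 1200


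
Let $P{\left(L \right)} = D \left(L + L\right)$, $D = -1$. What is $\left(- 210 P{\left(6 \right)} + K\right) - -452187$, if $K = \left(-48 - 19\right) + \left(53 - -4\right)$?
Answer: $454697$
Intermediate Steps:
$K = -10$ ($K = -67 + \left(53 + 4\right) = -67 + 57 = -10$)
$P{\left(L \right)} = - 2 L$ ($P{\left(L \right)} = - (L + L) = - 2 L$)
$\left(- 210 P{\left(6 \right)} + K\right) - -452187 = \left(- 210 \left(\left(-2\right) 6\right) - 10\right) - -452187 = \left(\left(-210\right) \left(-12\right) - 10\right) + 452187 = \left(2520 - 10\right) + 452187 = 2510 + 452187 = 454697$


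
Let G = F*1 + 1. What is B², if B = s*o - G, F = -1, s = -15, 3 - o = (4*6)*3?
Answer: 1071225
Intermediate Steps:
o = -69 (o = 3 - 4*6*3 = 3 - 24*3 = 3 - 1*72 = 3 - 72 = -69)
G = 0 (G = -1*1 + 1 = -1 + 1 = 0)
B = 1035 (B = -15*(-69) - 1*0 = 1035 + 0 = 1035)
B² = 1035² = 1071225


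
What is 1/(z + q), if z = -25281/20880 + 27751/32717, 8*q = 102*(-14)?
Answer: -75903440/13576283773 ≈ -0.0055909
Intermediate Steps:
q = -357/2 (q = (102*(-14))/8 = (⅛)*(-1428) = -357/2 ≈ -178.50)
z = -27519733/75903440 (z = -25281*1/20880 + 27751*(1/32717) = -2809/2320 + 27751/32717 = -27519733/75903440 ≈ -0.36256)
1/(z + q) = 1/(-27519733/75903440 - 357/2) = 1/(-13576283773/75903440) = -75903440/13576283773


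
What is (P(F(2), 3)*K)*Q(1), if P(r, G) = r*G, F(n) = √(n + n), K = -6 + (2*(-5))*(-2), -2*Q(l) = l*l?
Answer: -42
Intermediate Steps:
Q(l) = -l²/2 (Q(l) = -l*l/2 = -l²/2)
K = 14 (K = -6 - 10*(-2) = -6 + 20 = 14)
F(n) = √2*√n (F(n) = √(2*n) = √2*√n)
P(r, G) = G*r
(P(F(2), 3)*K)*Q(1) = ((3*(√2*√2))*14)*(-½*1²) = ((3*2)*14)*(-½*1) = (6*14)*(-½) = 84*(-½) = -42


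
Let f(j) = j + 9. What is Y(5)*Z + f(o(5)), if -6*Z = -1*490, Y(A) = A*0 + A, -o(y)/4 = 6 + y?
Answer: 1120/3 ≈ 373.33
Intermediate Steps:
o(y) = -24 - 4*y (o(y) = -4*(6 + y) = -24 - 4*y)
f(j) = 9 + j
Y(A) = A (Y(A) = 0 + A = A)
Z = 245/3 (Z = -(-1)*490/6 = -1/6*(-490) = 245/3 ≈ 81.667)
Y(5)*Z + f(o(5)) = 5*(245/3) + (9 + (-24 - 4*5)) = 1225/3 + (9 + (-24 - 20)) = 1225/3 + (9 - 44) = 1225/3 - 35 = 1120/3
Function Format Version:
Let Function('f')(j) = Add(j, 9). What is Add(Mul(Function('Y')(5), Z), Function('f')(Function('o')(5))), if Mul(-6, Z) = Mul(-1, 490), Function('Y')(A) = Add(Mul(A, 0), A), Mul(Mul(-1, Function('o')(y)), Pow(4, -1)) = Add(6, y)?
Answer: Rational(1120, 3) ≈ 373.33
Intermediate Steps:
Function('o')(y) = Add(-24, Mul(-4, y)) (Function('o')(y) = Mul(-4, Add(6, y)) = Add(-24, Mul(-4, y)))
Function('f')(j) = Add(9, j)
Function('Y')(A) = A (Function('Y')(A) = Add(0, A) = A)
Z = Rational(245, 3) (Z = Mul(Rational(-1, 6), Mul(-1, 490)) = Mul(Rational(-1, 6), -490) = Rational(245, 3) ≈ 81.667)
Add(Mul(Function('Y')(5), Z), Function('f')(Function('o')(5))) = Add(Mul(5, Rational(245, 3)), Add(9, Add(-24, Mul(-4, 5)))) = Add(Rational(1225, 3), Add(9, Add(-24, -20))) = Add(Rational(1225, 3), Add(9, -44)) = Add(Rational(1225, 3), -35) = Rational(1120, 3)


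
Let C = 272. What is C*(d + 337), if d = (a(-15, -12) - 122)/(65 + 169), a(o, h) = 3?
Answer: 10708504/117 ≈ 91526.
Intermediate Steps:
d = -119/234 (d = (3 - 122)/(65 + 169) = -119/234 ≈ -0.50855)
C*(d + 337) = 272*(-119/234 + 337) = 272*(78739/234) = 10708504/117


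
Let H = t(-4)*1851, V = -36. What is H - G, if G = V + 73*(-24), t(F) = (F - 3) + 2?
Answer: -7467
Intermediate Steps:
t(F) = -1 + F (t(F) = (-3 + F) + 2 = -1 + F)
H = -9255 (H = (-1 - 4)*1851 = -5*1851 = -9255)
G = -1788 (G = -36 + 73*(-24) = -36 - 1752 = -1788)
H - G = -9255 - 1*(-1788) = -9255 + 1788 = -7467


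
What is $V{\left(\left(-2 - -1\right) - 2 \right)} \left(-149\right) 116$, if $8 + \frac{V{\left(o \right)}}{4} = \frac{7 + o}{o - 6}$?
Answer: $\frac{5254336}{9} \approx 5.8382 \cdot 10^{5}$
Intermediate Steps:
$V{\left(o \right)} = -32 + \frac{4 \left(7 + o\right)}{-6 + o}$ ($V{\left(o \right)} = -32 + 4 \frac{7 + o}{o - 6} = -32 + 4 \frac{7 + o}{-6 + o} = -32 + \frac{4 \left(7 + o\right)}{-6 + o}$)
$V{\left(\left(-2 - -1\right) - 2 \right)} \left(-149\right) 116 = \frac{4 \left(55 - 7 \left(\left(-2 - -1\right) - 2\right)\right)}{-6 - 3} \left(-149\right) 116 = \frac{4 \left(55 - 7 \left(\left(-2 + 1\right) - 2\right)\right)}{-6 + \left(\left(-2 + 1\right) - 2\right)} \left(-149\right) 116 = \frac{4 \left(55 - 7 \left(-1 - 2\right)\right)}{-6 - 3} \left(-149\right) 116 = \frac{4 \left(55 - -21\right)}{-6 - 3} \left(-149\right) 116 = \frac{4 \left(55 + 21\right)}{-9} \left(-149\right) 116 = 4 \left(- \frac{1}{9}\right) 76 \left(-149\right) 116 = \left(- \frac{304}{9}\right) \left(-149\right) 116 = \frac{45296}{9} \cdot 116 = \frac{5254336}{9}$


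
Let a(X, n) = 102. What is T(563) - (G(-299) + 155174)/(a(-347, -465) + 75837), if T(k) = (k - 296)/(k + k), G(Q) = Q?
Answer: -51371179/28502438 ≈ -1.8023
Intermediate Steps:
T(k) = (-296 + k)/(2*k) (T(k) = (-296 + k)/((2*k)) = (-296 + k)*(1/(2*k)) = (-296 + k)/(2*k))
T(563) - (G(-299) + 155174)/(a(-347, -465) + 75837) = (½)*(-296 + 563)/563 - (-299 + 155174)/(102 + 75837) = (½)*(1/563)*267 - 154875/75939 = 267/1126 - 154875/75939 = 267/1126 - 1*51625/25313 = 267/1126 - 51625/25313 = -51371179/28502438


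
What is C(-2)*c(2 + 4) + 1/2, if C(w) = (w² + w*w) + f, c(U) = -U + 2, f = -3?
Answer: -39/2 ≈ -19.500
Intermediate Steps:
c(U) = 2 - U
C(w) = -3 + 2*w² (C(w) = (w² + w*w) - 3 = (w² + w²) - 3 = 2*w² - 3 = -3 + 2*w²)
C(-2)*c(2 + 4) + 1/2 = (-3 + 2*(-2)²)*(2 - (2 + 4)) + 1/2 = (-3 + 2*4)*(2 - 1*6) + ½ = (-3 + 8)*(2 - 6) + ½ = 5*(-4) + ½ = -20 + ½ = -39/2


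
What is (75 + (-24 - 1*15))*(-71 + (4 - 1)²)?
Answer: -2232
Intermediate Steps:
(75 + (-24 - 1*15))*(-71 + (4 - 1)²) = (75 + (-24 - 15))*(-71 + 3²) = (75 - 39)*(-71 + 9) = 36*(-62) = -2232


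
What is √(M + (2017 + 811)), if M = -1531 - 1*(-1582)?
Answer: √2879 ≈ 53.656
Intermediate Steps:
M = 51 (M = -1531 + 1582 = 51)
√(M + (2017 + 811)) = √(51 + (2017 + 811)) = √(51 + 2828) = √2879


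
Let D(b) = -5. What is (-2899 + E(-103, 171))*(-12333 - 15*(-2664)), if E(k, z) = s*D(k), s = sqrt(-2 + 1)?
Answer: -80090673 - 138135*I ≈ -8.0091e+7 - 1.3814e+5*I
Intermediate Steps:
s = I (s = sqrt(-1) = I ≈ 1.0*I)
E(k, z) = -5*I (E(k, z) = I*(-5) = -5*I)
(-2899 + E(-103, 171))*(-12333 - 15*(-2664)) = (-2899 - 5*I)*(-12333 - 15*(-2664)) = (-2899 - 5*I)*(-12333 + 39960) = (-2899 - 5*I)*27627 = -80090673 - 138135*I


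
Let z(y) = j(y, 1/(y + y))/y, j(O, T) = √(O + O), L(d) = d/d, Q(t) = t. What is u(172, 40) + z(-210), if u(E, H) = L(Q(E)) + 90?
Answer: 91 - I*√105/105 ≈ 91.0 - 0.09759*I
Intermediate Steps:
L(d) = 1
u(E, H) = 91 (u(E, H) = 1 + 90 = 91)
j(O, T) = √2*√O (j(O, T) = √(2*O) = √2*√O)
z(y) = √2/√y (z(y) = (√2*√y)/y = √2/√y)
u(172, 40) + z(-210) = 91 + √2/√(-210) = 91 + √2*(-I*√210/210) = 91 - I*√105/105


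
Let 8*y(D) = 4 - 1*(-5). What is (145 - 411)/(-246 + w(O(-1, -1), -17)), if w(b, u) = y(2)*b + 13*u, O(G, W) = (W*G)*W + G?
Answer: 1064/1877 ≈ 0.56686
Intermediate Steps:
y(D) = 9/8 (y(D) = (4 - 1*(-5))/8 = (4 + 5)/8 = (⅛)*9 = 9/8)
O(G, W) = G + G*W² (O(G, W) = (G*W)*W + G = G*W² + G = G + G*W²)
w(b, u) = 13*u + 9*b/8 (w(b, u) = 9*b/8 + 13*u = 13*u + 9*b/8)
(145 - 411)/(-246 + w(O(-1, -1), -17)) = (145 - 411)/(-246 + (13*(-17) + 9*(-(1 + (-1)²))/8)) = -266/(-246 + (-221 + 9*(-(1 + 1))/8)) = -266/(-246 + (-221 + 9*(-1*2)/8)) = -266/(-246 + (-221 + (9/8)*(-2))) = -266/(-246 + (-221 - 9/4)) = -266/(-246 - 893/4) = -266/(-1877/4) = -266*(-4/1877) = 1064/1877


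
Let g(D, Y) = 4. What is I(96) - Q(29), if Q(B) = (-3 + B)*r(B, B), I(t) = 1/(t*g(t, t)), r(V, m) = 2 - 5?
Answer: 29953/384 ≈ 78.003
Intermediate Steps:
r(V, m) = -3
I(t) = 1/(4*t) (I(t) = 1/(t*4) = (¼)/t = 1/(4*t))
Q(B) = 9 - 3*B (Q(B) = (-3 + B)*(-3) = 9 - 3*B)
I(96) - Q(29) = (¼)/96 - (9 - 3*29) = (¼)*(1/96) - (9 - 87) = 1/384 - 1*(-78) = 1/384 + 78 = 29953/384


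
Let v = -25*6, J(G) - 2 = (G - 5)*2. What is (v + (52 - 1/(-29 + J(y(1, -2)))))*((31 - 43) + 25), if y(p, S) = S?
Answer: -52221/41 ≈ -1273.7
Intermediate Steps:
J(G) = -8 + 2*G (J(G) = 2 + (G - 5)*2 = 2 + (-5 + G)*2 = 2 + (-10 + 2*G) = -8 + 2*G)
v = -150
(v + (52 - 1/(-29 + J(y(1, -2)))))*((31 - 43) + 25) = (-150 + (52 - 1/(-29 + (-8 + 2*(-2)))))*((31 - 43) + 25) = (-150 + (52 - 1/(-29 + (-8 - 4))))*(-12 + 25) = (-150 + (52 - 1/(-29 - 12)))*13 = (-150 + (52 - 1/(-41)))*13 = (-150 + (52 - 1*(-1/41)))*13 = (-150 + (52 + 1/41))*13 = (-150 + 2133/41)*13 = -4017/41*13 = -52221/41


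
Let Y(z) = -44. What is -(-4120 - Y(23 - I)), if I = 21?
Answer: 4076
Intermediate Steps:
-(-4120 - Y(23 - I)) = -(-4120 - 1*(-44)) = -(-4120 + 44) = -1*(-4076) = 4076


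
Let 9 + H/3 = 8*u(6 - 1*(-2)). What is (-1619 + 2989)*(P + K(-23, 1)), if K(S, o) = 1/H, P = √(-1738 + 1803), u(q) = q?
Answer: 274/33 + 1370*√65 ≈ 11054.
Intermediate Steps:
H = 165 (H = -27 + 3*(8*(6 - 1*(-2))) = -27 + 3*(8*(6 + 2)) = -27 + 3*(8*8) = -27 + 3*64 = -27 + 192 = 165)
P = √65 ≈ 8.0623
K(S, o) = 1/165
(-1619 + 2989)*(P + K(-23, 1)) = (-1619 + 2989)*(√65 + 1/165) = 1370*(1/165 + √65) = 274/33 + 1370*√65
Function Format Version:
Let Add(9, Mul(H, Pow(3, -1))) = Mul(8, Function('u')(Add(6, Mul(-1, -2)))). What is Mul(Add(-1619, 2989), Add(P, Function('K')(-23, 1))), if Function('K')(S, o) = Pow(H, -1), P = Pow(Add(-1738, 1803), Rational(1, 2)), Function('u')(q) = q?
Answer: Add(Rational(274, 33), Mul(1370, Pow(65, Rational(1, 2)))) ≈ 11054.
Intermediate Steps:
H = 165 (H = Add(-27, Mul(3, Mul(8, Add(6, Mul(-1, -2))))) = Add(-27, Mul(3, Mul(8, Add(6, 2)))) = Add(-27, Mul(3, Mul(8, 8))) = Add(-27, Mul(3, 64)) = Add(-27, 192) = 165)
P = Pow(65, Rational(1, 2)) ≈ 8.0623
Function('K')(S, o) = Rational(1, 165) (Function('K')(S, o) = Pow(165, -1) = Rational(1, 165))
Mul(Add(-1619, 2989), Add(P, Function('K')(-23, 1))) = Mul(Add(-1619, 2989), Add(Pow(65, Rational(1, 2)), Rational(1, 165))) = Mul(1370, Add(Rational(1, 165), Pow(65, Rational(1, 2)))) = Add(Rational(274, 33), Mul(1370, Pow(65, Rational(1, 2))))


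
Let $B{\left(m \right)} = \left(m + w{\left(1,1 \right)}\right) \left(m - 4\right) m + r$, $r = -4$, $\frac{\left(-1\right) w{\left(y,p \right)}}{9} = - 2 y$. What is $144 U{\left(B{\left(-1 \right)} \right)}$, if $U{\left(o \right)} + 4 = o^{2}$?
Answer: $944208$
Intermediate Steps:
$w{\left(y,p \right)} = 18 y$ ($w{\left(y,p \right)} = - 9 \left(- 2 y\right) = 18 y$)
$B{\left(m \right)} = -4 + m \left(-4 + m\right) \left(18 + m\right)$ ($B{\left(m \right)} = \left(m + 18 \cdot 1\right) \left(m - 4\right) m - 4 = \left(m + 18\right) \left(-4 + m\right) m - 4 = \left(18 + m\right) \left(-4 + m\right) m - 4 = \left(-4 + m\right) \left(18 + m\right) m - 4 = m \left(-4 + m\right) \left(18 + m\right) - 4 = -4 + m \left(-4 + m\right) \left(18 + m\right)$)
$U{\left(o \right)} = -4 + o^{2}$
$144 U{\left(B{\left(-1 \right)} \right)} = 144 \left(-4 + \left(-4 + \left(-1\right)^{3} - -72 + 14 \left(-1\right)^{2}\right)^{2}\right) = 144 \left(-4 + \left(-4 - 1 + 72 + 14 \cdot 1\right)^{2}\right) = 144 \left(-4 + \left(-4 - 1 + 72 + 14\right)^{2}\right) = 144 \left(-4 + 81^{2}\right) = 144 \left(-4 + 6561\right) = 144 \cdot 6557 = 944208$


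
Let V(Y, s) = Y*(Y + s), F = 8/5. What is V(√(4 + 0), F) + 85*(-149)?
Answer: -63289/5 ≈ -12658.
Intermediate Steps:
F = 8/5 (F = 8*(⅕) = 8/5 ≈ 1.6000)
V(√(4 + 0), F) + 85*(-149) = √(4 + 0)*(√(4 + 0) + 8/5) + 85*(-149) = √4*(√4 + 8/5) - 12665 = 2*(2 + 8/5) - 12665 = 2*(18/5) - 12665 = 36/5 - 12665 = -63289/5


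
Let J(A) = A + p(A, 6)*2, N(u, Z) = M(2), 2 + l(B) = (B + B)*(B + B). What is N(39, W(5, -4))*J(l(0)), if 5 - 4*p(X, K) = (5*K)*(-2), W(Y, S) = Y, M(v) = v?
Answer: 61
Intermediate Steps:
l(B) = -2 + 4*B² (l(B) = -2 + (B + B)*(B + B) = -2 + (2*B)*(2*B) = -2 + 4*B²)
N(u, Z) = 2
p(X, K) = 5/4 + 5*K/2 (p(X, K) = 5/4 - 5*K*(-2)/4 = 5/4 - (-5)*K/2 = 5/4 + 5*K/2)
J(A) = 65/2 + A (J(A) = A + (5/4 + (5/2)*6)*2 = A + (5/4 + 15)*2 = A + (65/4)*2 = A + 65/2 = 65/2 + A)
N(39, W(5, -4))*J(l(0)) = 2*(65/2 + (-2 + 4*0²)) = 2*(65/2 + (-2 + 4*0)) = 2*(65/2 + (-2 + 0)) = 2*(65/2 - 2) = 2*(61/2) = 61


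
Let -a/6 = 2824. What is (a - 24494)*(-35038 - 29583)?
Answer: 2677764998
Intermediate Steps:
a = -16944 (a = -6*2824 = -16944)
(a - 24494)*(-35038 - 29583) = (-16944 - 24494)*(-35038 - 29583) = -41438*(-64621) = 2677764998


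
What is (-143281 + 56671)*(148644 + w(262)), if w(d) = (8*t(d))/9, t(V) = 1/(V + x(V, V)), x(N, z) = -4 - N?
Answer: -38622112780/3 ≈ -1.2874e+10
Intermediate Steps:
t(V) = -¼ (t(V) = 1/(V + (-4 - V)) = 1/(-4) = -¼)
w(d) = -2/9 (w(d) = (8*(-¼))/9 = -2*⅑ = -2/9)
(-143281 + 56671)*(148644 + w(262)) = (-143281 + 56671)*(148644 - 2/9) = -86610*1337794/9 = -38622112780/3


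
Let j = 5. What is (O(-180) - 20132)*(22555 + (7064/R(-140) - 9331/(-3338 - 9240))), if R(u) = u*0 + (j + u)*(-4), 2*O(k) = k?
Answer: -387479192668213/849015 ≈ -4.5639e+8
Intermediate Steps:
O(k) = k/2
R(u) = -20 - 4*u (R(u) = u*0 + (5 + u)*(-4) = 0 + (-20 - 4*u) = -20 - 4*u)
(O(-180) - 20132)*(22555 + (7064/R(-140) - 9331/(-3338 - 9240))) = ((1/2)*(-180) - 20132)*(22555 + (7064/(-20 - 4*(-140)) - 9331/(-3338 - 9240))) = (-90 - 20132)*(22555 + (7064/(-20 + 560) - 9331/(-12578))) = -20222*(22555 + (7064/540 - 9331*(-1/12578))) = -20222*(22555 + (7064*(1/540) + 9331/12578)) = -20222*(22555 + (1766/135 + 9331/12578)) = -20222*(22555 + 23472433/1698030) = -20222*38322539083/1698030 = -387479192668213/849015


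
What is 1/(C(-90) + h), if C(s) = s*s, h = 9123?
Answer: 1/17223 ≈ 5.8062e-5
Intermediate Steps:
C(s) = s**2
1/(C(-90) + h) = 1/((-90)**2 + 9123) = 1/(8100 + 9123) = 1/17223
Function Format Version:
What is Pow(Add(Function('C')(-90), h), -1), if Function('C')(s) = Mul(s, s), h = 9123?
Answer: Rational(1, 17223) ≈ 5.8062e-5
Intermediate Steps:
Function('C')(s) = Pow(s, 2)
Pow(Add(Function('C')(-90), h), -1) = Pow(Add(Pow(-90, 2), 9123), -1) = Pow(Add(8100, 9123), -1) = Pow(17223, -1) = Rational(1, 17223)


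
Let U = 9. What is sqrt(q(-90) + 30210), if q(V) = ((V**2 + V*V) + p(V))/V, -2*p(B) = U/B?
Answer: sqrt(108107998)/60 ≈ 173.29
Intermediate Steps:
p(B) = -9/(2*B)
q(V) = (2*V**2 - 9/(2*V))/V (q(V) = ((V**2 + V*V) - 9/(2*V))/V = ((V**2 + V**2) - 9/(2*V))/V = (2*V**2 - 9/(2*V))/V)
sqrt(q(-90) + 30210) = sqrt((2*(-90) - 9/2/(-90)**2) + 30210) = sqrt((-180 - 9/2*1/8100) + 30210) = sqrt((-180 - 1/1800) + 30210) = sqrt(-324001/1800 + 30210) = sqrt(54053999/1800) = sqrt(108107998)/60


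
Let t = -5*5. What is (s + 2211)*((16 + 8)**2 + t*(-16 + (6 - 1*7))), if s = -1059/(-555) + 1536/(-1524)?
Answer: 52020564596/23495 ≈ 2.2141e+6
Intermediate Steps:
t = -25
s = 21151/23495 (s = -1059*(-1/555) + 1536*(-1/1524) = 353/185 - 128/127 = 21151/23495 ≈ 0.90023)
(s + 2211)*((16 + 8)**2 + t*(-16 + (6 - 1*7))) = (21151/23495 + 2211)*((16 + 8)**2 - 25*(-16 + (6 - 1*7))) = 51968596*(24**2 - 25*(-16 + (6 - 7)))/23495 = 51968596*(576 - 25*(-16 - 1))/23495 = 51968596*(576 - 25*(-17))/23495 = 51968596*(576 + 425)/23495 = (51968596/23495)*1001 = 52020564596/23495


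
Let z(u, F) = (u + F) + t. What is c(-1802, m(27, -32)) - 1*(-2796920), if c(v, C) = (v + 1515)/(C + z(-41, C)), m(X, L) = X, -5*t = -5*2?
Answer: 41953513/15 ≈ 2.7969e+6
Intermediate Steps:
t = 2 (t = -(-1)*2 = -⅕*(-10) = 2)
z(u, F) = 2 + F + u (z(u, F) = (u + F) + 2 = (F + u) + 2 = 2 + F + u)
c(v, C) = (1515 + v)/(-39 + 2*C) (c(v, C) = (v + 1515)/(C + (2 + C - 41)) = (1515 + v)/(C + (-39 + C)) = (1515 + v)/(-39 + 2*C))
c(-1802, m(27, -32)) - 1*(-2796920) = (1515 - 1802)/(-39 + 2*27) - 1*(-2796920) = -287/(-39 + 54) + 2796920 = -287/15 + 2796920 = 41953513/15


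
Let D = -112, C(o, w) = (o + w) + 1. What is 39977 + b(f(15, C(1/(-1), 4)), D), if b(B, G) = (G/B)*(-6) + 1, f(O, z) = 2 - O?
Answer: 519042/13 ≈ 39926.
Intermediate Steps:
C(o, w) = 1 + o + w
b(B, G) = 1 - 6*G/B (b(B, G) = -6*G/B + 1 = 1 - 6*G/B)
39977 + b(f(15, C(1/(-1), 4)), D) = 39977 + ((2 - 1*15) - 6*(-112))/(2 - 1*15) = 39977 + ((2 - 15) + 672)/(2 - 15) = 39977 + (-13 + 672)/(-13) = 39977 - 1/13*659 = 39977 - 659/13 = 519042/13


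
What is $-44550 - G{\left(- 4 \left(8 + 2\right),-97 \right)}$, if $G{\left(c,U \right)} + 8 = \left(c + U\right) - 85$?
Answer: $-44320$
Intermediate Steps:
$G{\left(c,U \right)} = -93 + U + c$ ($G{\left(c,U \right)} = -8 - \left(85 - U - c\right) = -8 + \left(-85 + U + c\right) = -93 + U + c$)
$-44550 - G{\left(- 4 \left(8 + 2\right),-97 \right)} = -44550 - \left(-93 - 97 - 4 \left(8 + 2\right)\right) = -44550 - \left(-93 - 97 - 40\right) = -44550 - -230 = -44550 + 230 = -44320$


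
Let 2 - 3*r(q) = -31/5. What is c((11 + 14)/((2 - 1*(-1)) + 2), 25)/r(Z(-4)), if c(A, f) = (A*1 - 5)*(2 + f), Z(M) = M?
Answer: 0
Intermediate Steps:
r(q) = 41/15 (r(q) = 2/3 - (-31)/(3*5) = 2/3 - 1/3*(-31/5) = 2/3 + 31/15 = 41/15)
c(A, f) = (-5 + A)*(2 + f) (c(A, f) = (A - 5)*(2 + f) = (-5 + A)*(2 + f))
c((11 + 14)/((2 - 1*(-1)) + 2), 25)/r(Z(-4)) = (-10 - 5*25 + 2*((11 + 14)/((2 - 1*(-1)) + 2)) + ((11 + 14)/((2 - 1*(-1)) + 2))*25)/(41/15) = (-10 - 125 + 2*(25/((2 + 1) + 2)) + (25/((2 + 1) + 2))*25)*(15/41) = (-10 - 125 + 2*(25/(3 + 2)) + (25/(3 + 2))*25)*(15/41) = (-10 - 125 + 2*(25/5) + (25/5)*25)*(15/41) = (-10 - 125 + 2*(25*(1/5)) + (25*(1/5))*25)*(15/41) = (-10 - 125 + 2*5 + 5*25)*(15/41) = (-10 - 125 + 10 + 125)*(15/41) = 0*(15/41) = 0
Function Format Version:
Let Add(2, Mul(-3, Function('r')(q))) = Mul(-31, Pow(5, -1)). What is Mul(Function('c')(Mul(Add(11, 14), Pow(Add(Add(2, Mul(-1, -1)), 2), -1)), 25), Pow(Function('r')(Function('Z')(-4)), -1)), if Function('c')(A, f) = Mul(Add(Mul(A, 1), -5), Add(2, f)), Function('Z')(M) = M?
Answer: 0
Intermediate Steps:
Function('r')(q) = Rational(41, 15) (Function('r')(q) = Add(Rational(2, 3), Mul(Rational(-1, 3), Mul(-31, Pow(5, -1)))) = Add(Rational(2, 3), Mul(Rational(-1, 3), Mul(-31, Rational(1, 5)))) = Add(Rational(2, 3), Mul(Rational(-1, 3), Rational(-31, 5))) = Add(Rational(2, 3), Rational(31, 15)) = Rational(41, 15))
Function('c')(A, f) = Mul(Add(-5, A), Add(2, f)) (Function('c')(A, f) = Mul(Add(A, -5), Add(2, f)) = Mul(Add(-5, A), Add(2, f)))
Mul(Function('c')(Mul(Add(11, 14), Pow(Add(Add(2, Mul(-1, -1)), 2), -1)), 25), Pow(Function('r')(Function('Z')(-4)), -1)) = Mul(Add(-10, Mul(-5, 25), Mul(2, Mul(Add(11, 14), Pow(Add(Add(2, Mul(-1, -1)), 2), -1))), Mul(Mul(Add(11, 14), Pow(Add(Add(2, Mul(-1, -1)), 2), -1)), 25)), Pow(Rational(41, 15), -1)) = Mul(Add(-10, -125, Mul(2, Mul(25, Pow(Add(Add(2, 1), 2), -1))), Mul(Mul(25, Pow(Add(Add(2, 1), 2), -1)), 25)), Rational(15, 41)) = Mul(Add(-10, -125, Mul(2, Mul(25, Pow(Add(3, 2), -1))), Mul(Mul(25, Pow(Add(3, 2), -1)), 25)), Rational(15, 41)) = Mul(Add(-10, -125, Mul(2, Mul(25, Pow(5, -1))), Mul(Mul(25, Pow(5, -1)), 25)), Rational(15, 41)) = Mul(Add(-10, -125, Mul(2, Mul(25, Rational(1, 5))), Mul(Mul(25, Rational(1, 5)), 25)), Rational(15, 41)) = Mul(Add(-10, -125, Mul(2, 5), Mul(5, 25)), Rational(15, 41)) = Mul(Add(-10, -125, 10, 125), Rational(15, 41)) = Mul(0, Rational(15, 41)) = 0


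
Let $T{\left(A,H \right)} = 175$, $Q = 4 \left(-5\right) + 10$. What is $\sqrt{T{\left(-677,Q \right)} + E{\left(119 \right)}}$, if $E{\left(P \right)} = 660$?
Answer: $\sqrt{835} \approx 28.896$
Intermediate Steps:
$Q = -10$ ($Q = -20 + 10 = -10$)
$\sqrt{T{\left(-677,Q \right)} + E{\left(119 \right)}} = \sqrt{175 + 660} = \sqrt{835}$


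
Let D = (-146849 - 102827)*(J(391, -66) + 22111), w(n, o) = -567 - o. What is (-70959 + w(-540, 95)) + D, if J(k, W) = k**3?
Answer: -14930270831053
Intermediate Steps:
D = -14930270759432 (D = (-146849 - 102827)*(391**3 + 22111) = -249676*(59776471 + 22111) = -249676*59798582 = -14930270759432)
(-70959 + w(-540, 95)) + D = (-70959 + (-567 - 1*95)) - 14930270759432 = (-70959 + (-567 - 95)) - 14930270759432 = (-70959 - 662) - 14930270759432 = -71621 - 14930270759432 = -14930270831053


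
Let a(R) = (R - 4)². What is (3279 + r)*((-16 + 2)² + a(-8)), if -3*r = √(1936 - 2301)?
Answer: 1114860 - 340*I*√365/3 ≈ 1.1149e+6 - 2165.2*I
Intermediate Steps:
r = -I*√365/3 (r = -√(1936 - 2301)/3 = -I*√365/3 ≈ -6.3683*I)
a(R) = (-4 + R)²
(3279 + r)*((-16 + 2)² + a(-8)) = (3279 - I*√365/3)*((-16 + 2)² + (-4 - 8)²) = (3279 - I*√365/3)*((-14)² + (-12)²) = (3279 - I*√365/3)*(196 + 144) = (3279 - I*√365/3)*340 = 1114860 - 340*I*√365/3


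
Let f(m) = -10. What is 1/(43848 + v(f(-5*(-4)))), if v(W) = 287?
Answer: 1/44135 ≈ 2.2658e-5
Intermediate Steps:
1/(43848 + v(f(-5*(-4)))) = 1/(43848 + 287) = 1/44135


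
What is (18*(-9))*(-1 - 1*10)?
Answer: 1782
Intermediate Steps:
(18*(-9))*(-1 - 1*10) = -162*(-1 - 10) = -162*(-11) = 1782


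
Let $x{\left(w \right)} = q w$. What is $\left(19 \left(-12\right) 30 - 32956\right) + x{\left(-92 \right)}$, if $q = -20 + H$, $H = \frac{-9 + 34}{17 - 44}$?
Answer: $- \frac{1022512}{27} \approx -37871.0$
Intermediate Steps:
$H = - \frac{25}{27}$ ($H = \frac{25}{-27} = 25 \left(- \frac{1}{27}\right) = - \frac{25}{27} \approx -0.92593$)
$q = - \frac{565}{27}$ ($q = -20 - \frac{25}{27} = - \frac{565}{27} \approx -20.926$)
$x{\left(w \right)} = - \frac{565 w}{27}$
$\left(19 \left(-12\right) 30 - 32956\right) + x{\left(-92 \right)} = \left(19 \left(-12\right) 30 - 32956\right) - - \frac{51980}{27} = \left(\left(-228\right) 30 - 32956\right) + \frac{51980}{27} = \left(-6840 - 32956\right) + \frac{51980}{27} = -39796 + \frac{51980}{27} = - \frac{1022512}{27}$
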